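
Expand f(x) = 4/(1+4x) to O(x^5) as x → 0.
4 - 16*x + 64*x**2 - 256*x**3 + 1024*x**4 + O(x**5)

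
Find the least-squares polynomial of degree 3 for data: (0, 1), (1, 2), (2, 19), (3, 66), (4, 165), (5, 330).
59/63 + (-19/189)x + (-13/9)x² + (79/27)x³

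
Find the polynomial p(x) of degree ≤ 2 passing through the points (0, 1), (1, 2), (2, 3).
x + 1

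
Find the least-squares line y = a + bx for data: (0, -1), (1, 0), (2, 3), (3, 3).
a = -1, b = 3/2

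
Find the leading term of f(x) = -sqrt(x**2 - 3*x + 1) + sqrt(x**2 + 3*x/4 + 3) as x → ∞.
15/8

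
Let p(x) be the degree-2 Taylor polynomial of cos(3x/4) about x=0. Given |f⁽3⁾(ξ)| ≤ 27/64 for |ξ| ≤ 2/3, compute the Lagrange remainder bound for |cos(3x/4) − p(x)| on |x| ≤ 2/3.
1/48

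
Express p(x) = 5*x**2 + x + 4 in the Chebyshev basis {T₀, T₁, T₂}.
(13/2)T₀ + T₁ + (5/2)T₂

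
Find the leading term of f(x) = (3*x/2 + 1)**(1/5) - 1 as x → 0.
3*x/10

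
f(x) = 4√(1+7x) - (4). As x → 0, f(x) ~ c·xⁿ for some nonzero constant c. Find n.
1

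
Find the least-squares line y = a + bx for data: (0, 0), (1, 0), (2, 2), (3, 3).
a = -2/5, b = 11/10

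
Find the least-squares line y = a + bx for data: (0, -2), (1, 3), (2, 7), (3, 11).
a = -17/10, b = 43/10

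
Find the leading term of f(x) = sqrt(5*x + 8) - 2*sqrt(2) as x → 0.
5*sqrt(2)*x/8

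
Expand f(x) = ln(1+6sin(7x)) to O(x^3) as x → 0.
42*x - 882*x**2 + O(x**3)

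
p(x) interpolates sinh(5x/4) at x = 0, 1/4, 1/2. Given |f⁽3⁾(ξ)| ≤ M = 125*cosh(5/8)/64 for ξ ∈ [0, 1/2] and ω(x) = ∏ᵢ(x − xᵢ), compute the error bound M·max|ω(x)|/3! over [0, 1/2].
125*sqrt(3)*cosh(5/8)/110592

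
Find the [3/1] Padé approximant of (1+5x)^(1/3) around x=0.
(-125*x**3/81 + 25*x**2/9 + 5*x + 1)/(10*x/3 + 1)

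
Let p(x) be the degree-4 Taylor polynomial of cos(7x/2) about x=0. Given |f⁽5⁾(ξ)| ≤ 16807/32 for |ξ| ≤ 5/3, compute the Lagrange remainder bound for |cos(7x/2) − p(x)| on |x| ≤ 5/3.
10504375/186624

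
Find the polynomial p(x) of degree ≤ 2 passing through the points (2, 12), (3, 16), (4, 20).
4*x + 4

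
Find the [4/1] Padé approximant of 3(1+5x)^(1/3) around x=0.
(625*x**4/81 - 200*x**3/27 + 10*x**2 + 16*x + 3)/(11*x/3 + 1)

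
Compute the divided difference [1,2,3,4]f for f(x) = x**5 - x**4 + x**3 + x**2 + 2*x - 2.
56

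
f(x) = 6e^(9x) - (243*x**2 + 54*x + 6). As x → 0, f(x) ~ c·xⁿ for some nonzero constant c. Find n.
3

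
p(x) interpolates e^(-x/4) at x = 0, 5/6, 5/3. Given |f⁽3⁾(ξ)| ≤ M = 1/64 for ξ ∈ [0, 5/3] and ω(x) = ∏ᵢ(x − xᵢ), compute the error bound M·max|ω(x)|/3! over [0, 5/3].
125*sqrt(3)/373248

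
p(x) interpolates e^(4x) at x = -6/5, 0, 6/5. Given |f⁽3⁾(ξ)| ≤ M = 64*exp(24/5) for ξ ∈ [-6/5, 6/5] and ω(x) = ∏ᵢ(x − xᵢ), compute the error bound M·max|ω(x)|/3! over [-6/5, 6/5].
512*sqrt(3)*exp(24/5)/125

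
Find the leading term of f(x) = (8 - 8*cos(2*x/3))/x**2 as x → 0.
16/9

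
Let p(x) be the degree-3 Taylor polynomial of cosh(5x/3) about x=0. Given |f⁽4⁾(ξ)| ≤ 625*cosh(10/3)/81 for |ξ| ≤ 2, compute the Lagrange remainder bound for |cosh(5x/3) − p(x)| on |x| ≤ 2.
1250*cosh(10/3)/243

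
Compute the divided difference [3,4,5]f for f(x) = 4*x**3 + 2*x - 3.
48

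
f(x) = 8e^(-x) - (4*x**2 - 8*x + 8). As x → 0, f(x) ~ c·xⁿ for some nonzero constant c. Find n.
3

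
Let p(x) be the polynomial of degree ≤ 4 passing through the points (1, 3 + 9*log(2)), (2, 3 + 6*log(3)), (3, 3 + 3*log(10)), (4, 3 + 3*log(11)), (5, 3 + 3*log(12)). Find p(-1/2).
3 + log(79228162514264337593543950336000000000000000000000000000000000000000000000000000000000000000000000*11**(29/32)*2**(75/128)*3**(57/128)*5**(39/64)/16498470378713279211530953935282941406772053995091988430139472909795873188682476523141453410937017)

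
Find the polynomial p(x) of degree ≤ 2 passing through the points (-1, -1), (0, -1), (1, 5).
3*x**2 + 3*x - 1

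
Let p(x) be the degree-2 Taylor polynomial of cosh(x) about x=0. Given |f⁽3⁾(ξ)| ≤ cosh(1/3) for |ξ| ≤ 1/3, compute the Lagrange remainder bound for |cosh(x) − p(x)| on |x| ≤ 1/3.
cosh(1/3)/162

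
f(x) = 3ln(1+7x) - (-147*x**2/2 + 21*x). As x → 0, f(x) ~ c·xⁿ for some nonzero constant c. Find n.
3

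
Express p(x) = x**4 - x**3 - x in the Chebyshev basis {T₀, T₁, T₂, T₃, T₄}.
(3/8)T₀ + (-7/4)T₁ + (1/2)T₂ + (-1/4)T₃ + (1/8)T₄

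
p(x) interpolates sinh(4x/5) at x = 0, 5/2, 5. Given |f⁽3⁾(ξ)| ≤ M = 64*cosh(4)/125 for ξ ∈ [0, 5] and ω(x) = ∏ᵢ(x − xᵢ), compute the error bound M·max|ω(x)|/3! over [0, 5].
8*sqrt(3)*cosh(4)/27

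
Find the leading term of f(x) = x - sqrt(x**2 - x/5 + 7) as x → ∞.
1/10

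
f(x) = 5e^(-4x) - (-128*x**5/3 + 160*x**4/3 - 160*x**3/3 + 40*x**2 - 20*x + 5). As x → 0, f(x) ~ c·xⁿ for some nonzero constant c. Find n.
6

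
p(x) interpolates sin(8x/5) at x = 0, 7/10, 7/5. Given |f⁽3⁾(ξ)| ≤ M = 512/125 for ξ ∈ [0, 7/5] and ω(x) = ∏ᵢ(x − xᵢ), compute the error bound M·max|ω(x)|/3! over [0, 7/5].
21952*sqrt(3)/421875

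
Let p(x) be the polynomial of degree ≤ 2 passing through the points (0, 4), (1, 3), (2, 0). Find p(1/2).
15/4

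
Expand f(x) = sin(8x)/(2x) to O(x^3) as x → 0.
4 - 128*x**2/3 + O(x**3)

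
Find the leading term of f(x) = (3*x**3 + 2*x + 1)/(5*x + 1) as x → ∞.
3*x**2/5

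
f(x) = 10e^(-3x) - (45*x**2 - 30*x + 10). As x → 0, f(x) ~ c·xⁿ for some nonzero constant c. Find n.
3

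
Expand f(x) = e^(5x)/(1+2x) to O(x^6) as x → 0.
1 + 3*x + 13*x**2/2 + 47*x**3/6 + 83*x**4/8 + 127*x**5/24 + O(x**6)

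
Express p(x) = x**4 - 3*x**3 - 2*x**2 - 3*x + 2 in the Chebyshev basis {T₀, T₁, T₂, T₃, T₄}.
(11/8)T₀ + (-21/4)T₁ + (-1/2)T₂ + (-3/4)T₃ + (1/8)T₄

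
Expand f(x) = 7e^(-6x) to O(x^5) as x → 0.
7 - 42*x + 126*x**2 - 252*x**3 + 378*x**4 + O(x**5)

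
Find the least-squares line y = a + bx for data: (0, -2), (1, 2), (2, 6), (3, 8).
a = -8/5, b = 17/5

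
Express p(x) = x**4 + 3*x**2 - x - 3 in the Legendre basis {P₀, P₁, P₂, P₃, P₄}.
(-9/5)P₀ - P₁ + (18/7)P₂ + (8/35)P₄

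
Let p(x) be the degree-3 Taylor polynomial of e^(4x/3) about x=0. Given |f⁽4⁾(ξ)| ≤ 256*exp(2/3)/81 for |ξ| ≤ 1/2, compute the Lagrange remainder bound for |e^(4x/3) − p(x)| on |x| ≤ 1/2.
2*exp(2/3)/243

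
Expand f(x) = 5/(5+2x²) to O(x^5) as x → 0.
1 - 2*x**2/5 + 4*x**4/25 + O(x**5)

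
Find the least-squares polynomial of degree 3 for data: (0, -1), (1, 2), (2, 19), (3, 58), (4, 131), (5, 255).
-83/63 + (149/54)x + (-137/252)x² + (221/108)x³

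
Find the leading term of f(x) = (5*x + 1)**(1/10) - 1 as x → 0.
x/2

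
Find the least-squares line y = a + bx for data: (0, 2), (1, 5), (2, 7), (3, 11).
a = 19/10, b = 29/10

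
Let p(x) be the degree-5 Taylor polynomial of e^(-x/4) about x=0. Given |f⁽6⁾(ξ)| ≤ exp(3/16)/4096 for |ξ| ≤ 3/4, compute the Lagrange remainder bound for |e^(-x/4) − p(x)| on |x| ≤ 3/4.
81*exp(3/16)/1342177280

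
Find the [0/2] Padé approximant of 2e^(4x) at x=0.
2/(8*x**2 - 4*x + 1)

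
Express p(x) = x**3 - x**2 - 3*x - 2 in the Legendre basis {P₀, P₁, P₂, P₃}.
(-7/3)P₀ + (-12/5)P₁ + (-2/3)P₂ + (2/5)P₃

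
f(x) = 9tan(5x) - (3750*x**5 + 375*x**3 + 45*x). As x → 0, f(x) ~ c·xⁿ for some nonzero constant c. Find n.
7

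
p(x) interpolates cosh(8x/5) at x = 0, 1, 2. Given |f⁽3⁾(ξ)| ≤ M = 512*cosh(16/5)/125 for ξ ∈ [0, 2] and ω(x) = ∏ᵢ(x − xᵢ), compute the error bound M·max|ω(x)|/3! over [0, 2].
512*sqrt(3)*cosh(16/5)/3375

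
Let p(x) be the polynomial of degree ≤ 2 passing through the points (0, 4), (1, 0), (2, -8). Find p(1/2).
5/2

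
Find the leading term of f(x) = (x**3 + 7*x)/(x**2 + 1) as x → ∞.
x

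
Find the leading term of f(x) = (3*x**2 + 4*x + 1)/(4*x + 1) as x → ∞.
3*x/4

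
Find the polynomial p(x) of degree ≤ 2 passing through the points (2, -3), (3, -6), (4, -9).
3 - 3*x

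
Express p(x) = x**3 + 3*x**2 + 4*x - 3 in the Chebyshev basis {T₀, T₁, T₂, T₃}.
(-3/2)T₀ + (19/4)T₁ + (3/2)T₂ + (1/4)T₃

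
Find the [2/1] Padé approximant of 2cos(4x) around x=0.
2 - 16*x**2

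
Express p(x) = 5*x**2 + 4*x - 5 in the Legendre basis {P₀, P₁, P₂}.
(-10/3)P₀ + (4)P₁ + (10/3)P₂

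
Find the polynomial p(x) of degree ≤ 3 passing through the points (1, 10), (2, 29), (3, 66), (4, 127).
x**3 + 3*x**2 + 3*x + 3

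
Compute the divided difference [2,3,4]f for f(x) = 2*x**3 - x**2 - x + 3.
17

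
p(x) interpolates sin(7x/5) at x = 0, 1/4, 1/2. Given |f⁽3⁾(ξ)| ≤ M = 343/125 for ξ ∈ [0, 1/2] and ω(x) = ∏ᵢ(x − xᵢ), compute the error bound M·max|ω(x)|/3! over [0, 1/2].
343*sqrt(3)/216000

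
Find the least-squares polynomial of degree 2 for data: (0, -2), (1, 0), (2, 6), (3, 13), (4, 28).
-61/35 + (-29/70)x + (27/14)x²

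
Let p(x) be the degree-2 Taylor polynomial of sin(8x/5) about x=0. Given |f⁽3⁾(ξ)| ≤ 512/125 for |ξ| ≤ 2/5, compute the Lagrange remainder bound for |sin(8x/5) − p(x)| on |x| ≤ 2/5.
2048/46875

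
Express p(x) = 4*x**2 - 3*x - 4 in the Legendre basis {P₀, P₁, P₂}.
(-8/3)P₀ + (-3)P₁ + (8/3)P₂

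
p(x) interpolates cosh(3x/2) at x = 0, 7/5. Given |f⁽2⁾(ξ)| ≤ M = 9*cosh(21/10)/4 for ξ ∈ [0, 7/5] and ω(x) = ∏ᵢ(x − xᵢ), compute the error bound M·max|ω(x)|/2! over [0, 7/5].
441*cosh(21/10)/800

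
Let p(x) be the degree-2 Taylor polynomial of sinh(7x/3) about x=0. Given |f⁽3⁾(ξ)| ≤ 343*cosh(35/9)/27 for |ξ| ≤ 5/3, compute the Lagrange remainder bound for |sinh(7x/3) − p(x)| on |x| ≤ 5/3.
42875*cosh(35/9)/4374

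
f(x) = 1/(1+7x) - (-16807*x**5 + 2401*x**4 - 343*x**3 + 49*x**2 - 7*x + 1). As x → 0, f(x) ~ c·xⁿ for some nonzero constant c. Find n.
6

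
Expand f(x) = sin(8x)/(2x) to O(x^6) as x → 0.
4 - 128*x**2/3 + 2048*x**4/15 + O(x**6)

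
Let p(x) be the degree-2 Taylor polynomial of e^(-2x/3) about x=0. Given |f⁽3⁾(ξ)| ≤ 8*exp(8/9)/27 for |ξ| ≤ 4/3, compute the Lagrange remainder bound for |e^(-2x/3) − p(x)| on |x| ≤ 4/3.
256*exp(8/9)/2187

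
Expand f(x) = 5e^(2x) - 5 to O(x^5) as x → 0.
10*x + 10*x**2 + 20*x**3/3 + 10*x**4/3 + O(x**5)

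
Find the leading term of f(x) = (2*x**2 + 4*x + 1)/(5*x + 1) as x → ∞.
2*x/5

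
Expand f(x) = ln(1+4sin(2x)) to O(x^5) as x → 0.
8*x - 32*x**2 + 496*x**3/3 - 2944*x**4/3 + O(x**5)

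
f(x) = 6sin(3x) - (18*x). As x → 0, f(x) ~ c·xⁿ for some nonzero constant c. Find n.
3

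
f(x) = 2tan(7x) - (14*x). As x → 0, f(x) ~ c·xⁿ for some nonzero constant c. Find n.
3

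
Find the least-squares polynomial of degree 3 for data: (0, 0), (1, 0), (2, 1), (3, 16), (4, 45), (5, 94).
41/126 + (-1595/756)x + (-2/9)x² + (95/108)x³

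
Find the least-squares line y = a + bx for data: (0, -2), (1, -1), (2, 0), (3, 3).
a = -12/5, b = 8/5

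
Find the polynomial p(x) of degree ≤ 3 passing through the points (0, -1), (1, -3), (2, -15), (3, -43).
-x**3 - 2*x**2 + x - 1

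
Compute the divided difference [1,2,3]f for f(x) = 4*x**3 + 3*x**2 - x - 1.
27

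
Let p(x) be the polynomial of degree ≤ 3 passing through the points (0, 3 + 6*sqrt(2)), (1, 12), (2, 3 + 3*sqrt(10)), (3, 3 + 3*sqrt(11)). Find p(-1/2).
-267/16 - 15*sqrt(11)/16 + 63*sqrt(10)/16 + 105*sqrt(2)/8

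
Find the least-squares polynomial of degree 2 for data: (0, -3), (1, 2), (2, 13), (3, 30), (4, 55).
-99/35 + (44/35)x + (23/7)x²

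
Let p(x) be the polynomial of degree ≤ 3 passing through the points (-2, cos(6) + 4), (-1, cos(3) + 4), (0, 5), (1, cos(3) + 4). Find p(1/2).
cos(6)/16 + 79/16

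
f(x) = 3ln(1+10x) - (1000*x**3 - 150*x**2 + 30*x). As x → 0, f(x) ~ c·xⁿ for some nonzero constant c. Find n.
4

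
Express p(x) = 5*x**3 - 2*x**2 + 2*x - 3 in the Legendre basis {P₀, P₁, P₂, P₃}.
(-11/3)P₀ + (5)P₁ + (-4/3)P₂ + (2)P₃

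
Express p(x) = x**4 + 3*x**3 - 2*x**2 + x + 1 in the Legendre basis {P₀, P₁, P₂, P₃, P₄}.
(8/15)P₀ + (14/5)P₁ + (-16/21)P₂ + (6/5)P₃ + (8/35)P₄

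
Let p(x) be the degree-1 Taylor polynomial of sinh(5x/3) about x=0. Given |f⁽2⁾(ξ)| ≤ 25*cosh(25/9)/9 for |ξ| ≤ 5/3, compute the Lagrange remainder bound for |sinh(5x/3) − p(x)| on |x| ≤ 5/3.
625*cosh(25/9)/162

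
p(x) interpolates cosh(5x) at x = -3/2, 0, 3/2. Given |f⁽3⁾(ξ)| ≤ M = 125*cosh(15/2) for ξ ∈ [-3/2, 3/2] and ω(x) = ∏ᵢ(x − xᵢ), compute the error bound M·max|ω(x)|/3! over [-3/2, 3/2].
125*sqrt(3)*cosh(15/2)/8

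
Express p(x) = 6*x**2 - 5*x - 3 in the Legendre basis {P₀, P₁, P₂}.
-P₀ + (-5)P₁ + (4)P₂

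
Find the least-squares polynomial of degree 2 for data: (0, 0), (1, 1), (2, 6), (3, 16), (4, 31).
4/35 + (-121/70)x + (33/14)x²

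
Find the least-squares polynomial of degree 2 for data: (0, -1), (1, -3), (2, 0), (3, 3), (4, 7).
-52/35 + (-43/35)x + (6/7)x²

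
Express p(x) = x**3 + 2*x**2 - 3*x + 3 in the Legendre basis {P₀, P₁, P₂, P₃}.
(11/3)P₀ + (-12/5)P₁ + (4/3)P₂ + (2/5)P₃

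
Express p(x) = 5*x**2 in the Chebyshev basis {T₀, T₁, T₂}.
(5/2)T₀ + (5/2)T₂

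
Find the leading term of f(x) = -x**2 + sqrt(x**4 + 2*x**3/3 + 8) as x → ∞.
x/3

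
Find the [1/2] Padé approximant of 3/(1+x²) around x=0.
3/(x**2 + 1)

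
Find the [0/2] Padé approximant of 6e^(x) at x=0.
6/(x**2/2 - x + 1)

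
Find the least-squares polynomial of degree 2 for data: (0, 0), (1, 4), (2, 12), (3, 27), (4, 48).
9/35 + (13/70)x + (41/14)x²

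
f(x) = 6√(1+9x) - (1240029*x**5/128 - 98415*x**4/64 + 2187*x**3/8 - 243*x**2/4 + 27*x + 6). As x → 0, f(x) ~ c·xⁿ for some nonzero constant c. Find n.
6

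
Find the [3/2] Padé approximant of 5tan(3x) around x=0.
(-9*x**3 + 15*x)/(1 - 18*x**2/5)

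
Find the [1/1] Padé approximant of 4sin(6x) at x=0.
24*x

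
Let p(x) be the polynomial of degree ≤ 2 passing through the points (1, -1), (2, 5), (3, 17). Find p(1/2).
-7/4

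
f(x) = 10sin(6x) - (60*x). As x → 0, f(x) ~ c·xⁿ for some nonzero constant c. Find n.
3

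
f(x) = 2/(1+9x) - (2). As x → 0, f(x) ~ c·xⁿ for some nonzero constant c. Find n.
1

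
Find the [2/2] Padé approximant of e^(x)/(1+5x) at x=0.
(271*x**2/1572 + 88*x/131 + 1)/(-2579*x**2/1572 + 612*x/131 + 1)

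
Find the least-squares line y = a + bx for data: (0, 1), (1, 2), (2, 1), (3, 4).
a = 4/5, b = 4/5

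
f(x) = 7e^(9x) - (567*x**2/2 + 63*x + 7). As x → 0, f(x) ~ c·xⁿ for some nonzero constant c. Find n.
3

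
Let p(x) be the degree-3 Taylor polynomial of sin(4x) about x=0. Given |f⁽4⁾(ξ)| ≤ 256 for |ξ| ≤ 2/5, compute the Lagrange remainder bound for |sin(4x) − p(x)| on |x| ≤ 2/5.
512/1875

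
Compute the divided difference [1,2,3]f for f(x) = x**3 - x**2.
5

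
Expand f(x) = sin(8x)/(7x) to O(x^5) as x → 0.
8/7 - 256*x**2/21 + 4096*x**4/105 + O(x**5)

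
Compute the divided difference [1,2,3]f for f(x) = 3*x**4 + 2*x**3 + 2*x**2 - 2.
89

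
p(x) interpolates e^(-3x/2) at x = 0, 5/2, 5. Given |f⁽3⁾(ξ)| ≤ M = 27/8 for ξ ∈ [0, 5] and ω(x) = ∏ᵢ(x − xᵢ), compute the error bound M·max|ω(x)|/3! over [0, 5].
125*sqrt(3)/64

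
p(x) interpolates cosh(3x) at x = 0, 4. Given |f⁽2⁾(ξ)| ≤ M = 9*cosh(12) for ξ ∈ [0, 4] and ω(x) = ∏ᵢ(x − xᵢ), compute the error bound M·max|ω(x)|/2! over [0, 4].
18*cosh(12)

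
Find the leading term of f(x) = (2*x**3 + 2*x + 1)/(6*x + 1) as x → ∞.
x**2/3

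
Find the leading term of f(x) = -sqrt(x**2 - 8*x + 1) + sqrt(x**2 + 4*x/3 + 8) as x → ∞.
14/3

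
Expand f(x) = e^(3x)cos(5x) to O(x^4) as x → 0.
1 + 3*x - 8*x**2 - 33*x**3 + O(x**4)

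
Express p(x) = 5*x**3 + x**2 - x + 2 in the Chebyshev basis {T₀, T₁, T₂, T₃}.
(5/2)T₀ + (11/4)T₁ + (1/2)T₂ + (5/4)T₃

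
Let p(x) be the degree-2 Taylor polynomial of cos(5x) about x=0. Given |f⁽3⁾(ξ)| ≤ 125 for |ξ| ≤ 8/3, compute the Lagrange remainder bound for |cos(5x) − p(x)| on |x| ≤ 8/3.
32000/81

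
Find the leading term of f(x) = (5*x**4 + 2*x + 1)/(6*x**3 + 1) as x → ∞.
5*x/6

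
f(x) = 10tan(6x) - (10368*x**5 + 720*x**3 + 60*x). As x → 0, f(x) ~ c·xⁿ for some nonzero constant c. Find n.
7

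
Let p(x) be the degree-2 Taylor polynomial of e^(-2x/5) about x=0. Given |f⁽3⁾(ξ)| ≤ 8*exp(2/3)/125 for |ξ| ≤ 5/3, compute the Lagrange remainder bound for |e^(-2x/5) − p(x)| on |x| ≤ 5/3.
4*exp(2/3)/81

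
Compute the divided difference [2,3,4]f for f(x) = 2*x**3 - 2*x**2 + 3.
16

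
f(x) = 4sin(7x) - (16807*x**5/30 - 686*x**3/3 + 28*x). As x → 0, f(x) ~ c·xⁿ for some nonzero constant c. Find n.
7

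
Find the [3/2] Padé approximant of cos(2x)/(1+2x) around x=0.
(14*x**3/3 - 7*x**2/3 - 2*x + 1)/(1 - 13*x**2/3)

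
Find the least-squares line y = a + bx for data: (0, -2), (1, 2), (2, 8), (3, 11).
a = -2, b = 9/2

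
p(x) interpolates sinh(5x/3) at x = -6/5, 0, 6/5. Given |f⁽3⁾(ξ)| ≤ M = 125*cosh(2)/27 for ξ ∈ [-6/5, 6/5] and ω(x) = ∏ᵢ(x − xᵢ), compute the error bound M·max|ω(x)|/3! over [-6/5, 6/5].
8*sqrt(3)*cosh(2)/27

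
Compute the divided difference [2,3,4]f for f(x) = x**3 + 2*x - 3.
9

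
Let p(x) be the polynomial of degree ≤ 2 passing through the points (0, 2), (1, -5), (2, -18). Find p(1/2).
-3/4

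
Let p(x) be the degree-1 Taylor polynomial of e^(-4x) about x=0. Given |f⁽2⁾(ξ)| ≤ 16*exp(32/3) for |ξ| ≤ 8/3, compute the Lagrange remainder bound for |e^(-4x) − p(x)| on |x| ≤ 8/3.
512*exp(32/3)/9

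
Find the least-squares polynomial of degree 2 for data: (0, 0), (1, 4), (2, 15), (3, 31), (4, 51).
-11/35 + (163/70)x + (37/14)x²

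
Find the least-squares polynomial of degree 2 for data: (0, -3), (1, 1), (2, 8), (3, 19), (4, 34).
-101/35 + (62/35)x + (13/7)x²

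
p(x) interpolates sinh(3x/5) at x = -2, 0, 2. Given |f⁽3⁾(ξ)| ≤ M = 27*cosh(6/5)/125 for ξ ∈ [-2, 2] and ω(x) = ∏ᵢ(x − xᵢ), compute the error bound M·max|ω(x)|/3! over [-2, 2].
8*sqrt(3)*cosh(6/5)/125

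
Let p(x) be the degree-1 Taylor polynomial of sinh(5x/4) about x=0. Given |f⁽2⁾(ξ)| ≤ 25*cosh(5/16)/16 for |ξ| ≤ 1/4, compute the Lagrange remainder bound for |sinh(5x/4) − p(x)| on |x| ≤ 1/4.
25*cosh(5/16)/512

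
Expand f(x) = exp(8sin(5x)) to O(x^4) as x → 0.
1 + 40*x + 800*x**2 + 10500*x**3 + O(x**4)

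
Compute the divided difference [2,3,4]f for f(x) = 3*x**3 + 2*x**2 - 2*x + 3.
29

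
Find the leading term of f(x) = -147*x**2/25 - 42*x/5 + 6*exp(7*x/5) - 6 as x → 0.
343*x**3/125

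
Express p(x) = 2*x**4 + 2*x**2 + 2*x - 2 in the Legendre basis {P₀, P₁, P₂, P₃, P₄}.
(-14/15)P₀ + (2)P₁ + (52/21)P₂ + (16/35)P₄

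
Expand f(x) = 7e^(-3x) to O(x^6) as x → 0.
7 - 21*x + 63*x**2/2 - 63*x**3/2 + 189*x**4/8 - 567*x**5/40 + O(x**6)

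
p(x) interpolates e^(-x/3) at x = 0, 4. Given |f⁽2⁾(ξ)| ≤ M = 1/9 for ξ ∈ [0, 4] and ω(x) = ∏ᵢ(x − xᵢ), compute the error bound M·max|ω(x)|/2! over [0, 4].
2/9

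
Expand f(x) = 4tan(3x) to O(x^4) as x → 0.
12*x + 36*x**3 + O(x**4)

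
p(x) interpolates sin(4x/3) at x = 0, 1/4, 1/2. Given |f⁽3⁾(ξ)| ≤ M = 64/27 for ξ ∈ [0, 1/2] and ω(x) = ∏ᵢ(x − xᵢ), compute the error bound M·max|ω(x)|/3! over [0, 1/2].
sqrt(3)/729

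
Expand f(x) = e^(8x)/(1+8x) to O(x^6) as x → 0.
1 + 32*x**2 - 512*x**3/3 + 1536*x**4 - 180224*x**5/15 + O(x**6)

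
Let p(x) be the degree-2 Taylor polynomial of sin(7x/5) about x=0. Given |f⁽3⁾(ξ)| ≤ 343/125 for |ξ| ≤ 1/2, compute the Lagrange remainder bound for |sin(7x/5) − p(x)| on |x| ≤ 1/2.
343/6000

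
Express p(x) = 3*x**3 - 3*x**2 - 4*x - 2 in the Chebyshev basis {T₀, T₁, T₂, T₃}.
(-7/2)T₀ + (-7/4)T₁ + (-3/2)T₂ + (3/4)T₃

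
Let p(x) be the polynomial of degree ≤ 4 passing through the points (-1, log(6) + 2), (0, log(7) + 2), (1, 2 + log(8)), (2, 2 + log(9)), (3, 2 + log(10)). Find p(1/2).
2 + log(4*2**(3/32)*3**(83/128)*5**(3/128)*7**(15/32)/3)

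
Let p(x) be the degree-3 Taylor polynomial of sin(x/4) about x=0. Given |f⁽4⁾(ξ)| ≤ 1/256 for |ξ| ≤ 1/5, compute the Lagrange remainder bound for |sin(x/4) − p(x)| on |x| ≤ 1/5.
1/3840000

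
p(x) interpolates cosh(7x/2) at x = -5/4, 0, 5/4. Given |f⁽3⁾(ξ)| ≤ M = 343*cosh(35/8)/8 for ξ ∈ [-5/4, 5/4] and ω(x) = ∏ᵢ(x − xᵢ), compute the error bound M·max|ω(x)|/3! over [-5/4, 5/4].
42875*sqrt(3)*cosh(35/8)/13824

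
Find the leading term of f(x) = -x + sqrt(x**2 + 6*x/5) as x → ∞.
3/5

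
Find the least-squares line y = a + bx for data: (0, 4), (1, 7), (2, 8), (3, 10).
a = 22/5, b = 19/10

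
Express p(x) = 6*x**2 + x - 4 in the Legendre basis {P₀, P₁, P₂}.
(-2)P₀ + P₁ + (4)P₂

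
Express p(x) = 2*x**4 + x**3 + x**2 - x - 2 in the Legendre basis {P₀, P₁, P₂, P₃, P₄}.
(-19/15)P₀ + (-2/5)P₁ + (38/21)P₂ + (2/5)P₃ + (16/35)P₄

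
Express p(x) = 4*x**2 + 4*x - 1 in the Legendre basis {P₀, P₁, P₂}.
(1/3)P₀ + (4)P₁ + (8/3)P₂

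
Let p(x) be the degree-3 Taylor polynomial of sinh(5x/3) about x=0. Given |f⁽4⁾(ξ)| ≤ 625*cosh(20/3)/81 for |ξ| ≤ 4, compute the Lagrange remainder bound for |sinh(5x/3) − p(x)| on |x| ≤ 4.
20000*cosh(20/3)/243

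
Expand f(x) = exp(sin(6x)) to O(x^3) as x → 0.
1 + 6*x + 18*x**2 + O(x**3)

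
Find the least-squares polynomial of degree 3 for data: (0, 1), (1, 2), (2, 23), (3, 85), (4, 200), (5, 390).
131/126 + (-3161/756)x + (251/126)x² + (311/108)x³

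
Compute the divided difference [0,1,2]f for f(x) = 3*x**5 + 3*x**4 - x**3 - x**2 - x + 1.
62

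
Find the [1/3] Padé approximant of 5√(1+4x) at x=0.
(35*x/2 + 5)/(x**3 - x**2 + 3*x/2 + 1)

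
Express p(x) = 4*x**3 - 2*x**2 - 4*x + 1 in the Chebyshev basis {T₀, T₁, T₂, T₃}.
-T₁ - T₂ + T₃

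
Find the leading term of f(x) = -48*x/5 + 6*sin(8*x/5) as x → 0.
-512*x**3/125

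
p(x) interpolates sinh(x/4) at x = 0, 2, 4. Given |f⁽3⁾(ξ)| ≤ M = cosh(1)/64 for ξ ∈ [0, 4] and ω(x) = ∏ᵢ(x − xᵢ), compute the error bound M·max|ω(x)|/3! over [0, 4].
sqrt(3)*cosh(1)/216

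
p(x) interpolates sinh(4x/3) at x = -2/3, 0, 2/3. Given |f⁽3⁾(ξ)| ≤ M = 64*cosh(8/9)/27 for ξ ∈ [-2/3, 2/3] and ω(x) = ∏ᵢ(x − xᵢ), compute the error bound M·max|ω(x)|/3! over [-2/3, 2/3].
512*sqrt(3)*cosh(8/9)/19683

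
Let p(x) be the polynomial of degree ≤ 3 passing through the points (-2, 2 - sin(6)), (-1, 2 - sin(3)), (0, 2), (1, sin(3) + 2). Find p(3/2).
5*sin(6)/16 + 7*sin(3)/8 + 2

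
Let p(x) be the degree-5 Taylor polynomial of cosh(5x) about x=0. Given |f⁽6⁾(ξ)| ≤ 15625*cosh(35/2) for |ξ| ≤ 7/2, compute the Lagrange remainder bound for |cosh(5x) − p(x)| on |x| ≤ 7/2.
367653125*cosh(35/2)/9216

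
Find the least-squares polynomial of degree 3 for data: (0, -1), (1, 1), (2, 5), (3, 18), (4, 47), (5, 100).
-65/63 + (1385/378)x + (-695/252)x² + (131/108)x³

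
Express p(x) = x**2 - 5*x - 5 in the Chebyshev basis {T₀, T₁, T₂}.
(-9/2)T₀ + (-5)T₁ + (1/2)T₂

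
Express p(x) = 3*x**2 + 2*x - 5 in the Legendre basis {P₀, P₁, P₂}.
(-4)P₀ + (2)P₁ + (2)P₂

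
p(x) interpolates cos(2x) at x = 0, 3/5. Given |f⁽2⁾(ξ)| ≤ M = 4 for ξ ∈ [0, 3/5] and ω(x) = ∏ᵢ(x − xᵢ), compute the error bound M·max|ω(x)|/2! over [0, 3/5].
9/50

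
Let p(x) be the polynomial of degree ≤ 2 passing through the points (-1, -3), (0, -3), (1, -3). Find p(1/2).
-3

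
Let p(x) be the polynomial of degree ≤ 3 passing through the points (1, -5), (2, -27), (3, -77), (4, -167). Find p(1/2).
-3/4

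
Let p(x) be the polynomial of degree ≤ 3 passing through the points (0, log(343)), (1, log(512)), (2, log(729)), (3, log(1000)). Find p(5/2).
log(243*2**(1/8)*21875**(3/16)*3**(5/8)/4)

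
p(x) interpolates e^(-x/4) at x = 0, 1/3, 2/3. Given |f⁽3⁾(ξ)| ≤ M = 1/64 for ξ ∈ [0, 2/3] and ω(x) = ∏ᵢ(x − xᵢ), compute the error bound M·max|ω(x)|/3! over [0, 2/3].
sqrt(3)/46656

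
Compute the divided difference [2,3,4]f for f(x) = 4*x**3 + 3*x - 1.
36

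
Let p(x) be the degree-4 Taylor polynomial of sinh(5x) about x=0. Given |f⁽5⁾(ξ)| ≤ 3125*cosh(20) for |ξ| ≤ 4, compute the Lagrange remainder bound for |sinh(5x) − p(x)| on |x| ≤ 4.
80000*cosh(20)/3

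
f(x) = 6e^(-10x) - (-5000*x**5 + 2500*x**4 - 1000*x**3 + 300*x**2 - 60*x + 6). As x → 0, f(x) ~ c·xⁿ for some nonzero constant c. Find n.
6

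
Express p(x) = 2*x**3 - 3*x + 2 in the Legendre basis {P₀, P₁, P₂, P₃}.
(2)P₀ + (-9/5)P₁ + (4/5)P₃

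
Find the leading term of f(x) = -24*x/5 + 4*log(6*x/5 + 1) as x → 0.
-72*x**2/25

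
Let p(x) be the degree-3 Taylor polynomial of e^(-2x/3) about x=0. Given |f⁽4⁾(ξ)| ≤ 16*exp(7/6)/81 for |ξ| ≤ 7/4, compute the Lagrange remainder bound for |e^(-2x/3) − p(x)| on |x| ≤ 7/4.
2401*exp(7/6)/31104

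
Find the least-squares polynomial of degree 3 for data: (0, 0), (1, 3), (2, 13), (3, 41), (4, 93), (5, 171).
41/126 + (-911/756)x + (233/126)x² + (113/108)x³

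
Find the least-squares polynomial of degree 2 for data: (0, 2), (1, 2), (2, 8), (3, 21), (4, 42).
11/5 + (-41/10)x + (7/2)x²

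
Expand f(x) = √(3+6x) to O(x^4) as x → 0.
sqrt(3) + sqrt(3)*x - sqrt(3)*x**2/2 + sqrt(3)*x**3/2 + O(x**4)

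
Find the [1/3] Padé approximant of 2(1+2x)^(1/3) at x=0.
(10*x/3 + 2)/(8*x**3/81 - 2*x**2/9 + x + 1)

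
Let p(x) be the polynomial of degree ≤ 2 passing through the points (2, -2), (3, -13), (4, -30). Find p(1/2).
13/4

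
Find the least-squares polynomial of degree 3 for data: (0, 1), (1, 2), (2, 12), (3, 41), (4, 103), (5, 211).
55/63 + (367/189)x + (-629/252)x² + (227/108)x³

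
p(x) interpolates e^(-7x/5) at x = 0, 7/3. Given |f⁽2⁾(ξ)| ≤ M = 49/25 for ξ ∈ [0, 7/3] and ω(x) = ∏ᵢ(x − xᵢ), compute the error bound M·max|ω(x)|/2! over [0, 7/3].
2401/1800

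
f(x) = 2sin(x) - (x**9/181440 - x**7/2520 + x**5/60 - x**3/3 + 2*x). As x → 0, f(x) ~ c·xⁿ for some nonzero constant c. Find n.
11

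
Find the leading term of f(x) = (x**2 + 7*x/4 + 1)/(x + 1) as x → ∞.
x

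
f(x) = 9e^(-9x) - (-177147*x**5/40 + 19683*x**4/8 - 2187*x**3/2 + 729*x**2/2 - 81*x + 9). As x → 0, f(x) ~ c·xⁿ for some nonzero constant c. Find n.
6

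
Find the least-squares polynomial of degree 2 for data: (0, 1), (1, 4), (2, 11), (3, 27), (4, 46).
37/35 + (-29/70)x + (41/14)x²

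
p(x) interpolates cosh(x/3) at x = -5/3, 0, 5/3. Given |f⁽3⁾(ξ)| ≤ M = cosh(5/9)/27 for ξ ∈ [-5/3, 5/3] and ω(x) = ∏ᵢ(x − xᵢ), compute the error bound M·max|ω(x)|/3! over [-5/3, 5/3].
125*sqrt(3)*cosh(5/9)/19683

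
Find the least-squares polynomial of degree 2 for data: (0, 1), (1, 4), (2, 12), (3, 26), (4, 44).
33/35 + (18/35)x + (18/7)x²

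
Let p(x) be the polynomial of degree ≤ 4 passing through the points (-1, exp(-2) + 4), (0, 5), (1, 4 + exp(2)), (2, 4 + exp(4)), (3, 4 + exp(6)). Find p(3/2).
(3 + (-5*exp(6) + 492 + 90*exp(2) + 60*exp(4))*exp(2))*exp(-2)/128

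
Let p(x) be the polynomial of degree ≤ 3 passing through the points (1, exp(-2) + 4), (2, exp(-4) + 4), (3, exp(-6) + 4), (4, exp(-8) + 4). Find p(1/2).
(-35*exp(4) - 5 + 21*exp(2) + 35*exp(6) + 64*exp(8))*exp(-8)/16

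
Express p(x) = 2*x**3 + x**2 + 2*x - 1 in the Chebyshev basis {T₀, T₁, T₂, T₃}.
(-1/2)T₀ + (7/2)T₁ + (1/2)T₂ + (1/2)T₃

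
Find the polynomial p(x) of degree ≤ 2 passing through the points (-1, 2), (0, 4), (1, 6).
2*x + 4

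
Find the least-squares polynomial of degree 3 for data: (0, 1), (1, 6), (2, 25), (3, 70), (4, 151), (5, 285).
6/7 + (65/21)x + (9/28)x² + (25/12)x³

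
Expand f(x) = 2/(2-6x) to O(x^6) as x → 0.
1 + 3*x + 9*x**2 + 27*x**3 + 81*x**4 + 243*x**5 + O(x**6)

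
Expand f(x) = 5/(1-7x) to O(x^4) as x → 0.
5 + 35*x + 245*x**2 + 1715*x**3 + O(x**4)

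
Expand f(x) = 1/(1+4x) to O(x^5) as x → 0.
1 - 4*x + 16*x**2 - 64*x**3 + 256*x**4 + O(x**5)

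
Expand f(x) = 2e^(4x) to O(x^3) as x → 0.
2 + 8*x + 16*x**2 + O(x**3)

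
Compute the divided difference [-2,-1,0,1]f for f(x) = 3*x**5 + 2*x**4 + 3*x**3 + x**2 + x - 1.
14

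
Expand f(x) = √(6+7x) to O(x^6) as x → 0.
sqrt(6) + 7*sqrt(6)*x/12 - 49*sqrt(6)*x**2/288 + 343*sqrt(6)*x**3/3456 - 12005*sqrt(6)*x**4/165888 + 117649*sqrt(6)*x**5/1990656 + O(x**6)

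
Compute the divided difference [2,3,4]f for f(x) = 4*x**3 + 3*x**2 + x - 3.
39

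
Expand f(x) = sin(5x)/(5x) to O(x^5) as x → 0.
1 - 25*x**2/6 + 125*x**4/24 + O(x**5)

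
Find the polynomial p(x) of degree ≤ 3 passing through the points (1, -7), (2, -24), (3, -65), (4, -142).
-2*x**3 - 3*x - 2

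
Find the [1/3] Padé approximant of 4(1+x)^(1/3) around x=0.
(10*x/3 + 4)/(x**3/81 - x**2/18 + x/2 + 1)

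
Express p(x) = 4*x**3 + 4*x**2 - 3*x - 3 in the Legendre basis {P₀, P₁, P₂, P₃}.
(-5/3)P₀ + (-3/5)P₁ + (8/3)P₂ + (8/5)P₃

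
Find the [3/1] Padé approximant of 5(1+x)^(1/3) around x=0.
(-5*x**3/81 + 5*x**2/9 + 5*x + 5)/(2*x/3 + 1)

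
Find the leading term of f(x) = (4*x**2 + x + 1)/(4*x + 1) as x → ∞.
x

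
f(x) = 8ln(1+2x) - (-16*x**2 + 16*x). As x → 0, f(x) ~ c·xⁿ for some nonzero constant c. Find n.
3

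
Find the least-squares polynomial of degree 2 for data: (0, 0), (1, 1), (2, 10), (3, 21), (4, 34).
-24/35 + (48/35)x + (13/7)x²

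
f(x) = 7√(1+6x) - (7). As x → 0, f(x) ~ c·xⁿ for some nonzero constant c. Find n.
1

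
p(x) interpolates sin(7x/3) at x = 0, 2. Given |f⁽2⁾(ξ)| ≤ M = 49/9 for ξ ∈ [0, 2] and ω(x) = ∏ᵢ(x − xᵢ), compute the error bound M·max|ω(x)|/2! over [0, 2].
49/18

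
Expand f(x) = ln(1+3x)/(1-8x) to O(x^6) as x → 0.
3*x + 39*x**2/2 + 165*x**3 + 5199*x**4/4 + 52233*x**5/5 + O(x**6)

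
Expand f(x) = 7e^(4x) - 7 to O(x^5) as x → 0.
28*x + 56*x**2 + 224*x**3/3 + 224*x**4/3 + O(x**5)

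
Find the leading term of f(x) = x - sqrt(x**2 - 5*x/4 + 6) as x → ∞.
5/8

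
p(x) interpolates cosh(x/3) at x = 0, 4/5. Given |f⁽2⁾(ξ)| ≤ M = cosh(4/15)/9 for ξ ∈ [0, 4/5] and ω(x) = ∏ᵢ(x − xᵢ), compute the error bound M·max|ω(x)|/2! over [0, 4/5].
2*cosh(4/15)/225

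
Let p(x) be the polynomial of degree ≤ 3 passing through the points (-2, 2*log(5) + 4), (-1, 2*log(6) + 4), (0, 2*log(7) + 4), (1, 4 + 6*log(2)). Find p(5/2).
4 + log(3101843146481947279097856*2**(1/4)*3**(7/8)*5**(5/8)*7**(3/8)/598691348064270045003125)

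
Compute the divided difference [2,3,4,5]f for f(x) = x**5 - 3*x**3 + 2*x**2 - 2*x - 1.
122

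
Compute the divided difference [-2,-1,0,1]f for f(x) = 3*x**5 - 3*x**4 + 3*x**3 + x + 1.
24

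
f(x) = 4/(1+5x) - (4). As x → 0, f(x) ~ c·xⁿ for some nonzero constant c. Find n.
1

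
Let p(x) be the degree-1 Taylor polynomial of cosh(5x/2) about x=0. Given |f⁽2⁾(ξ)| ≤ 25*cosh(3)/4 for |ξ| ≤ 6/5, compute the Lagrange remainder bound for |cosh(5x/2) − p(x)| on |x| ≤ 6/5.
9*cosh(3)/2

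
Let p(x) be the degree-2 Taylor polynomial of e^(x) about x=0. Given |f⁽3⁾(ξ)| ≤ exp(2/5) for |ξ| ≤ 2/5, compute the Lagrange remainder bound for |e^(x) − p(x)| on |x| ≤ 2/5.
4*exp(2/5)/375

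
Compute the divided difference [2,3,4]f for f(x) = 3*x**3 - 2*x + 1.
27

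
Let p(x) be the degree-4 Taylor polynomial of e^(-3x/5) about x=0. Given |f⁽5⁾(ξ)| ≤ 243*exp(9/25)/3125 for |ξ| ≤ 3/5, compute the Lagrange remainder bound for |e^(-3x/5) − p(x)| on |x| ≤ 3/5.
19683*exp(9/25)/390625000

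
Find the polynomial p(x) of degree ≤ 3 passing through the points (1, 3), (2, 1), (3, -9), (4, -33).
-x**3 + 2*x**2 - x + 3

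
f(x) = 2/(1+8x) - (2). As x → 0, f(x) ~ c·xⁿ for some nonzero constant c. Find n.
1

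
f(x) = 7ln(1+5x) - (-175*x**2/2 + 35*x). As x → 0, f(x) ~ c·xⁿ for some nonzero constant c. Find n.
3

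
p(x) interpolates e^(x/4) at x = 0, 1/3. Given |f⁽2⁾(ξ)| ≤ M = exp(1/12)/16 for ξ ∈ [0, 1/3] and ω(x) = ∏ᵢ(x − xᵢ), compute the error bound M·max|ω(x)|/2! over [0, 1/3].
exp(1/12)/1152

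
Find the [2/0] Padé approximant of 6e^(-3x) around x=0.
27*x**2 - 18*x + 6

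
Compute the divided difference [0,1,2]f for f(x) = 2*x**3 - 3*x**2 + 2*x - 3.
3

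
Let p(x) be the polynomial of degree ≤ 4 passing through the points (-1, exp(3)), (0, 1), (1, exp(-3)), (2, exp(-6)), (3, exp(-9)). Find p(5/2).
((28 - 5*exp(3))*exp(9) - 70*exp(6) + 35 + 140*exp(3))*exp(-9)/128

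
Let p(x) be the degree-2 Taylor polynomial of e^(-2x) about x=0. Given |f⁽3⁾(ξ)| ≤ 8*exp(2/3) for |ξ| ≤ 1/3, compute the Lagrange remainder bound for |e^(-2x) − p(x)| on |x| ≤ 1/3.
4*exp(2/3)/81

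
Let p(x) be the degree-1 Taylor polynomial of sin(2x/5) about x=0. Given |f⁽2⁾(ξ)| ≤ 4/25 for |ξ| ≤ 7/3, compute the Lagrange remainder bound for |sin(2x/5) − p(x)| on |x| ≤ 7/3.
98/225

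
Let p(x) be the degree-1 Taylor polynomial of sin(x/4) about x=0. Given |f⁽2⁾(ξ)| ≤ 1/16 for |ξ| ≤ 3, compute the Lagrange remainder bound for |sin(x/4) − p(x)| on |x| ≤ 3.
9/32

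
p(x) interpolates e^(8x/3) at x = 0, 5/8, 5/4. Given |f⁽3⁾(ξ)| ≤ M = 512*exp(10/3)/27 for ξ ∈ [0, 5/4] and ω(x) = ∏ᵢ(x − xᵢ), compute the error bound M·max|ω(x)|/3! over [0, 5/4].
125*sqrt(3)*exp(10/3)/729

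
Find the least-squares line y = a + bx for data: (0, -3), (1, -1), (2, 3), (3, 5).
a = -16/5, b = 14/5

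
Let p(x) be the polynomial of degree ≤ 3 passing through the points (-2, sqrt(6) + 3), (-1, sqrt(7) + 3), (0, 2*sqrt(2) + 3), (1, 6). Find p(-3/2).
-5*sqrt(2)/8 + 5*sqrt(6)/16 + 15*sqrt(7)/16 + 51/16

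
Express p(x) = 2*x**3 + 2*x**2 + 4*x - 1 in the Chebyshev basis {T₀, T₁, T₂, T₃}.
(11/2)T₁ + T₂ + (1/2)T₃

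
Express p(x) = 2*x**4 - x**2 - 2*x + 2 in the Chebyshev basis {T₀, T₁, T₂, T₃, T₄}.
(9/4)T₀ + (-2)T₁ + (1/2)T₂ + (1/4)T₄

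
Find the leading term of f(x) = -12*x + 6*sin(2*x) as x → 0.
-8*x**3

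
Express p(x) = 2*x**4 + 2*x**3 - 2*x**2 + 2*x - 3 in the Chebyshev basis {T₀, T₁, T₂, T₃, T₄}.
(-13/4)T₀ + (7/2)T₁ + (1/2)T₃ + (1/4)T₄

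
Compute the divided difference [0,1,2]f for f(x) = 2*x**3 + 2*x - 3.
6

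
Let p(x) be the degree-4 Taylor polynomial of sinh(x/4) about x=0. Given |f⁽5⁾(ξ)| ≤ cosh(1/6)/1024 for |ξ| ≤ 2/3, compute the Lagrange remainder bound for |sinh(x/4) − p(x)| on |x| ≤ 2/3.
cosh(1/6)/933120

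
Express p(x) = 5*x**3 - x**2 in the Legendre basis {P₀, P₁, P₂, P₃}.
(-1/3)P₀ + (3)P₁ + (-2/3)P₂ + (2)P₃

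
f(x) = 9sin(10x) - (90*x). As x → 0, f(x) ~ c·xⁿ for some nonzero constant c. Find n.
3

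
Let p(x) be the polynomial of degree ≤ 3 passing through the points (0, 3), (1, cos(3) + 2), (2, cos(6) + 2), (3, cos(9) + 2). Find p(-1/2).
-5*cos(9)/16 + 21*cos(6)/16 - 35*cos(3)/16 + 67/16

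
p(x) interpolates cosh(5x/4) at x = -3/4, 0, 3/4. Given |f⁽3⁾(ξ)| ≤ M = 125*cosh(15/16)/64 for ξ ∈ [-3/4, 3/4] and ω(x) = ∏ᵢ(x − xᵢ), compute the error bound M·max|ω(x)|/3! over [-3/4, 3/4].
125*sqrt(3)*cosh(15/16)/4096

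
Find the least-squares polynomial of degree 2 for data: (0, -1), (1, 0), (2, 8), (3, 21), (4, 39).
-43/35 + (-73/70)x + (39/14)x²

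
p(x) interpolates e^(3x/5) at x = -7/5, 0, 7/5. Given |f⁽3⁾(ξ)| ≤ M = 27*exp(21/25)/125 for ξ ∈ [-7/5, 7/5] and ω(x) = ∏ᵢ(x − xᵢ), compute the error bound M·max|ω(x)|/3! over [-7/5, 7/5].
343*sqrt(3)*exp(21/25)/15625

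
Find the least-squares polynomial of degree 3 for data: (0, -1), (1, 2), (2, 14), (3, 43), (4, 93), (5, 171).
-59/63 + (-53/189)x + (499/252)x² + (107/108)x³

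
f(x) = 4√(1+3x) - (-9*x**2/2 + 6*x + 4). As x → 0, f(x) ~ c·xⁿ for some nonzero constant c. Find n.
3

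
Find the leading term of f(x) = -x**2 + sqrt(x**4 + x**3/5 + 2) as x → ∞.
x/10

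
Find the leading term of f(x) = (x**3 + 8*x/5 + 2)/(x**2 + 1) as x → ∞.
x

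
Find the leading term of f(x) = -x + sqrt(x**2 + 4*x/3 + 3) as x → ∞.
2/3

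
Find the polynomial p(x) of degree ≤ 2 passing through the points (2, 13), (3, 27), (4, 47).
3*x**2 - x + 3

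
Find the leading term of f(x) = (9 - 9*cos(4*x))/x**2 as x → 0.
72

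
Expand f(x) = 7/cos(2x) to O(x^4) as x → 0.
7 + 14*x**2 + O(x**4)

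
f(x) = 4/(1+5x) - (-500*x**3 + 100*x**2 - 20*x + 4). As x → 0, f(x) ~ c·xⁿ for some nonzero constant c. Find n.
4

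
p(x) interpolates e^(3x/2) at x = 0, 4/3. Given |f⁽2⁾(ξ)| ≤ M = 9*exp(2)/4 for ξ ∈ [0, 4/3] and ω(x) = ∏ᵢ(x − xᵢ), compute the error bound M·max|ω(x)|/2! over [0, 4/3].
exp(2)/2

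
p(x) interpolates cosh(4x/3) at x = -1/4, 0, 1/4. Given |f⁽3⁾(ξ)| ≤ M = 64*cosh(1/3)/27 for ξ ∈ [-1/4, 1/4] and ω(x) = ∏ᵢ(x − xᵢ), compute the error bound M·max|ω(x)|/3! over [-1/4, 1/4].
sqrt(3)*cosh(1/3)/729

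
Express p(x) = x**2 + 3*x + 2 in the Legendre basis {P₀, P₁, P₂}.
(7/3)P₀ + (3)P₁ + (2/3)P₂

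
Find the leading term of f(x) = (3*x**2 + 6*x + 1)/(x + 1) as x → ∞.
3*x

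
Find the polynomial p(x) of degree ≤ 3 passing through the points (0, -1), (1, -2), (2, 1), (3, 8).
2*x**2 - 3*x - 1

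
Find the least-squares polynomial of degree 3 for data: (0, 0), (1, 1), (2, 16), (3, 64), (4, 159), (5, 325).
-5/42 + (149/252)x + (-95/42)x² + (109/36)x³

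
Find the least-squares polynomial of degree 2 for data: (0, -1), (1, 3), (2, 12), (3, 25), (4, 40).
-9/7 + (104/35)x + (13/7)x²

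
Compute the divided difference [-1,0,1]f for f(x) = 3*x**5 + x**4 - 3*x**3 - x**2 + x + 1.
0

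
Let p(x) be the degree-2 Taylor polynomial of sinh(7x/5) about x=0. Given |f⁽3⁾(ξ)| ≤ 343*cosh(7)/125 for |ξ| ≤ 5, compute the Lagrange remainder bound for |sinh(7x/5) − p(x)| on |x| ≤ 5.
343*cosh(7)/6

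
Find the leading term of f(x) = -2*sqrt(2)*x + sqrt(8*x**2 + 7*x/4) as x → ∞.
7*sqrt(2)/32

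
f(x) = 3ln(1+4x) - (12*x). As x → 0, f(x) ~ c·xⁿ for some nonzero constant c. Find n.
2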